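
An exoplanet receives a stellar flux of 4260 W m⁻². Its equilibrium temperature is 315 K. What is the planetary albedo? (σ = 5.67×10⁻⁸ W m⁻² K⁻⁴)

From T_eq⁴ = S(1−A)/(4σ): 1−A = 4σT_eq⁴/S.
1−A = 4 × 5.67×10⁻⁸ × (315)⁴ / 4260 = 0.524.

A ≈ 0.48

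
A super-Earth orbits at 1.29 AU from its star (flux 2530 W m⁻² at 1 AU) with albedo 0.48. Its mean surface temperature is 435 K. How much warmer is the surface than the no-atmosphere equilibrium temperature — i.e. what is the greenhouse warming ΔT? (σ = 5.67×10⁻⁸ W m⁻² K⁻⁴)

S = 2530/1.29² = 1520 W m⁻².
T_eq = [S(1−A)/(4σ)]^(1/4) = [1520×0.52/(4×5.67×10⁻⁸)]^(1/4) = 243.0 K.
ΔT = T_surf − T_eq = 435 − 243.0.

ΔT ≈ 192.0 K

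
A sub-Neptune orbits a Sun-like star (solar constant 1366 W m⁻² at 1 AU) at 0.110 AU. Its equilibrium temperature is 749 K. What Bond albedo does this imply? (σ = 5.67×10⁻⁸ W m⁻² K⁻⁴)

A ≈ 0.37

Flux at 0.110 AU: S = 1366/0.110² = 1.13×10⁵ W m⁻².
From T_eq⁴ = S(1−A)/(4σ): 1−A = 4σT_eq⁴/S.
1−A = 4 × 5.67×10⁻⁸ × (749)⁴ / 1.13×10⁵ = 0.632.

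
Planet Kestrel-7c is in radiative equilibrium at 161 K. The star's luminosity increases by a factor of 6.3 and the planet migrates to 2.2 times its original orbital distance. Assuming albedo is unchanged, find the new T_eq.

T_eq ≈ 172 K

T_eq ∝ L^(1/4) · d^(−1/2).
T′ = 161 × 6.3^(1/4) / 2.2^(1/2) = 172 K.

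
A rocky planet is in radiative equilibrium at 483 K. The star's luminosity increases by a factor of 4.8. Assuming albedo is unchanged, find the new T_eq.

T_eq ≈ 715 K

T_eq ∝ L^(1/4) · d^(−1/2).
T′ = 483 × 4.8^(1/4) = 715 K.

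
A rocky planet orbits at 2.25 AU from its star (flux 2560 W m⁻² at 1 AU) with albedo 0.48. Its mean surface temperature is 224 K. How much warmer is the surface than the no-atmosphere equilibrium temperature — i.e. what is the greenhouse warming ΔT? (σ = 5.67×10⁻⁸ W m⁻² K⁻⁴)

ΔT ≈ 39.5 K

S = 2560/2.25² = 505.7 W m⁻².
T_eq = [S(1−A)/(4σ)]^(1/4) = [505.7×0.52/(4×5.67×10⁻⁸)]^(1/4) = 184.5 K.
ΔT = T_surf − T_eq = 224 − 184.5.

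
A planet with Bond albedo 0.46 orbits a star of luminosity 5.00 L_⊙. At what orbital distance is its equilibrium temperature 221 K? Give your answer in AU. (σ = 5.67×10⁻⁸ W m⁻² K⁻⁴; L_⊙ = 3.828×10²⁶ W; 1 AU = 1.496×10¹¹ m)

L = 5.00 × 3.828×10²⁶ = 1.91×10²⁷ W.
From T_eq⁴ = L(1−A)/(16πσd²): d = √[L(1−A)/(16πσT_eq⁴)].
d = √[1.91×10²⁷ × 0.54 / (16π × 5.67×10⁻⁸ × (221)⁴)] = 3.90×10¹¹ m = 2.61 AU.

d ≈ 2.61 AU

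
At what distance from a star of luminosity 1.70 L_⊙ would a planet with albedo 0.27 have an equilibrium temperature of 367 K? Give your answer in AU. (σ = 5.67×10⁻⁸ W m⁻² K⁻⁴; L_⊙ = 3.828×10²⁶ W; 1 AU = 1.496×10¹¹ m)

d ≈ 0.641 AU

L = 1.70 × 3.828×10²⁶ = 6.51×10²⁶ W.
From T_eq⁴ = L(1−A)/(16πσd²): d = √[L(1−A)/(16πσT_eq⁴)].
d = √[6.51×10²⁶ × 0.73 / (16π × 5.67×10⁻⁸ × (367)⁴)] = 9.59×10¹⁰ m = 0.641 AU.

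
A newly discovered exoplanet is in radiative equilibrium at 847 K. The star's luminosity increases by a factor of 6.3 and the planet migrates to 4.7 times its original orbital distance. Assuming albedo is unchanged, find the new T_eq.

T_eq ≈ 619 K

T_eq ∝ L^(1/4) · d^(−1/2).
T′ = 847 × 6.3^(1/4) / 4.7^(1/2) = 619 K.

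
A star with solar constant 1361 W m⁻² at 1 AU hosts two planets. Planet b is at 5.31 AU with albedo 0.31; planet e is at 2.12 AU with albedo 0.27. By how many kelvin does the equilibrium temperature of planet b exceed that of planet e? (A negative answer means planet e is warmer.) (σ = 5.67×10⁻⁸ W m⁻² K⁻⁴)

ΔT ≈ -66.6 K

T_eq = [S₀(1−A)/(4σd²)]^(1/4), so T ∝ (1−A)^(1/4) / √d.
T₁ = [1361×0.69/(4×5.67×10⁻⁸×5.31²)]^(1/4) = 110.08 K.
T₂ = [1361×0.73/(4×5.67×10⁻⁸×2.12²)]^(1/4) = 176.69 K.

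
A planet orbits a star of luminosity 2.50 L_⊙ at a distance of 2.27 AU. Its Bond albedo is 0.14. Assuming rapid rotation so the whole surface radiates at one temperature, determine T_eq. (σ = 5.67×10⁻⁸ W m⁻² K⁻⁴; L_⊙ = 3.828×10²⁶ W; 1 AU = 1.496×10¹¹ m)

d = 2.27 AU = 3.40×10¹¹ m.
L = 2.50 × 3.828×10²⁶ = 9.57×10²⁶ W.
Flux: S = L/(4πd²) = 9.57×10²⁶/(4π×(3.40×10¹¹)²) = 660 W m⁻².
Energy balance: absorbed = emitted ⇒ πR²·S(1−A) = 4πR²·σT_eq⁴, so T_eq⁴ = S(1−A)/(4σ).
T_eq = [660 × 0.86 / (4 × 5.67×10⁻⁸)]^(1/4) = (2.50×10⁹)^(1/4) = 224 K.

T_eq ≈ 224 K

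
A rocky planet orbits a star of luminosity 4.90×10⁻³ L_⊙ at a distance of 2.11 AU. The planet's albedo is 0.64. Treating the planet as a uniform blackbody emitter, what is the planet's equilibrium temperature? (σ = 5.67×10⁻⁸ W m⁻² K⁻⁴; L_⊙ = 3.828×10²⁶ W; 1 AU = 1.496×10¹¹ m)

T_eq ≈ 39.3 K

d = 2.11 AU = 3.16×10¹¹ m.
L = 4.90×10⁻³ × 3.828×10²⁶ = 1.88×10²⁴ W.
Flux: S = L/(4πd²) = 1.88×10²⁴/(4π×(3.16×10¹¹)²) = 1.50 W m⁻².
Energy balance: absorbed = emitted ⇒ πR²·S(1−A) = 4πR²·σT_eq⁴, so T_eq⁴ = S(1−A)/(4σ).
T_eq = [1.50 × 0.36 / (4 × 5.67×10⁻⁸)]^(1/4) = (2.38×10⁶)^(1/4) = 39.3 K.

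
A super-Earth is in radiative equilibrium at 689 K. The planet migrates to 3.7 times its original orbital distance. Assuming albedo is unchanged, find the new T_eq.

T_eq ∝ L^(1/4) · d^(−1/2).
T′ = 689 / 3.7^(1/2) = 358 K.

T_eq ≈ 358 K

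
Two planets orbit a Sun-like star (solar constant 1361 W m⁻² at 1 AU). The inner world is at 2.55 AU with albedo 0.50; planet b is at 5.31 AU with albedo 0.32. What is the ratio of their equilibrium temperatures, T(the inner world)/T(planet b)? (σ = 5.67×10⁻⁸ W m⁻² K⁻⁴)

T₁/T₂ ≈ 1.336

T_eq = [S₀(1−A)/(4σd²)]^(1/4), so T ∝ (1−A)^(1/4) / √d.
T₁ = [1361×0.50/(4×5.67×10⁻⁸×2.55²)]^(1/4) = 146.56 K.
T₂ = [1361×0.68/(4×5.67×10⁻⁸×5.31²)]^(1/4) = 109.68 K.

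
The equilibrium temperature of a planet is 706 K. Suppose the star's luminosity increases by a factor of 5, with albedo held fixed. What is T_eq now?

T_eq ≈ 1060 K

T_eq ∝ L^(1/4) · d^(−1/2).
T′ = 706 × 5^(1/4) = 1060 K.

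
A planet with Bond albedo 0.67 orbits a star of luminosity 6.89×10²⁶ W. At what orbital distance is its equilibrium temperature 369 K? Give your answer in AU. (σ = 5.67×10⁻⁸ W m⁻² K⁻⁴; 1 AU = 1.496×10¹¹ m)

d ≈ 0.438 AU

From T_eq⁴ = L(1−A)/(16πσd²): d = √[L(1−A)/(16πσT_eq⁴)].
d = √[6.89×10²⁶ × 0.33 / (16π × 5.67×10⁻⁸ × (369)⁴)] = 6.56×10¹⁰ m = 0.438 AU.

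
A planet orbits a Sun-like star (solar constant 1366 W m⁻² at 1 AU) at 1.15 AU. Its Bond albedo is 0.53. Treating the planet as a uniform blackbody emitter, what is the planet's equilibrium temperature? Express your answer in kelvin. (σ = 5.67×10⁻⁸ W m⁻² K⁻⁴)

T_eq ≈ 215 K

Flux at 1.15 AU: S = 1366/1.15² = 1030 W m⁻².
Energy balance: absorbed = emitted ⇒ πR²·S(1−A) = 4πR²·σT_eq⁴, so T_eq⁴ = S(1−A)/(4σ).
T_eq = [1030 × 0.47 / (4 × 5.67×10⁻⁸)]^(1/4) = (2.14×10⁹)^(1/4) = 215 K.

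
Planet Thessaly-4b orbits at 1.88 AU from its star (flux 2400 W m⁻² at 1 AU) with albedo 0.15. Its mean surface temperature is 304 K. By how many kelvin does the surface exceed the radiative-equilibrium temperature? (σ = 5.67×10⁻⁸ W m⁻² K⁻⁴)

S = 2400/1.88² = 679.0 W m⁻².
T_eq = [S(1−A)/(4σ)]^(1/4) = [679.0×0.85/(4×5.67×10⁻⁸)]^(1/4) = 224.6 K.
ΔT = T_surf − T_eq = 304 − 224.6.

ΔT ≈ 79.4 K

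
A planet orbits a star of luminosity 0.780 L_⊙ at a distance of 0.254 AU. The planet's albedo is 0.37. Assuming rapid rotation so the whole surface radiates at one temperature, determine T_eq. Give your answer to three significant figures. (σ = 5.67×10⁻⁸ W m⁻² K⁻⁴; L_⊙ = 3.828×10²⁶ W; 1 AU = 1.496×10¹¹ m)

d = 0.254 AU = 3.80×10¹⁰ m.
L = 0.780 × 3.828×10²⁶ = 2.99×10²⁶ W.
Flux: S = L/(4πd²) = 2.99×10²⁶/(4π×(3.80×10¹⁰)²) = 1.65×10⁴ W m⁻².
Energy balance: absorbed = emitted ⇒ πR²·S(1−A) = 4πR²·σT_eq⁴, so T_eq⁴ = S(1−A)/(4σ).
T_eq = [1.65×10⁴ × 0.63 / (4 × 5.67×10⁻⁸)]^(1/4) = (4.57×10¹⁰)^(1/4) = 462 K.

T_eq ≈ 462 K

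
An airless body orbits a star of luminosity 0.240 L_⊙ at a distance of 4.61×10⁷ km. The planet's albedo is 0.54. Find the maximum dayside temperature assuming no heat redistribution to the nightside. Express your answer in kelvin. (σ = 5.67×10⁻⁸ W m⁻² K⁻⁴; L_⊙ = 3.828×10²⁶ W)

T_ss ≈ 409 K

d = 4.61×10⁷ km = 4.61×10¹⁰ m.
L = 0.240 × 3.828×10²⁶ = 9.19×10²⁵ W.
Flux: S = L/(4πd²) = 9.19×10²⁵/(4π×(4.61×10¹⁰)²) = 3440 W m⁻².
With no redistribution each surface element balances locally: S(1−A) = σT⁴.
T = [3440 × 0.46 / 5.67×10⁻⁸]^(1/4) = (2.79×10¹⁰)^(1/4) = 409 K.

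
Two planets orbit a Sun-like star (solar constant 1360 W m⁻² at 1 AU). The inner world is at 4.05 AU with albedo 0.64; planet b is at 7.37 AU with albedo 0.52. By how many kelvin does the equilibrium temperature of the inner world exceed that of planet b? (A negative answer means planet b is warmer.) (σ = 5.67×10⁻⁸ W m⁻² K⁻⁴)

T_eq = [S₀(1−A)/(4σd²)]^(1/4), so T ∝ (1−A)^(1/4) / √d.
T₁ = [1360×0.36/(4×5.67×10⁻⁸×4.05²)]^(1/4) = 107.11 K.
T₂ = [1360×0.48/(4×5.67×10⁻⁸×7.37²)]^(1/4) = 85.32 K.

ΔT ≈ 21.8 K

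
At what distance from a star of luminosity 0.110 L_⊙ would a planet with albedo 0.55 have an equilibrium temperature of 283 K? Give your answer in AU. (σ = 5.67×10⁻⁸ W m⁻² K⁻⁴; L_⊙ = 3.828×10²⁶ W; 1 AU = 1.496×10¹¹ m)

L = 0.110 × 3.828×10²⁶ = 4.21×10²⁵ W.
From T_eq⁴ = L(1−A)/(16πσd²): d = √[L(1−A)/(16πσT_eq⁴)].
d = √[4.21×10²⁵ × 0.45 / (16π × 5.67×10⁻⁸ × (283)⁴)] = 3.22×10¹⁰ m = 0.215 AU.

d ≈ 0.215 AU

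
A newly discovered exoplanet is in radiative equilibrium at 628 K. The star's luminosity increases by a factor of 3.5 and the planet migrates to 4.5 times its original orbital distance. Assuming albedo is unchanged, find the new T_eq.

T_eq ∝ L^(1/4) · d^(−1/2).
T′ = 628 × 3.5^(1/4) / 4.5^(1/2) = 405 K.

T_eq ≈ 405 K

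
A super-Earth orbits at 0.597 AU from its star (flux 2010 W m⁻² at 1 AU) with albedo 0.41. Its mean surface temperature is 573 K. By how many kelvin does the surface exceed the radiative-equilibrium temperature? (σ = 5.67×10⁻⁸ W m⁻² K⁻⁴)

S = 2010/0.597² = 5640 W m⁻².
T_eq = [S(1−A)/(4σ)]^(1/4) = [5640×0.59/(4×5.67×10⁻⁸)]^(1/4) = 348.0 K.
ΔT = T_surf − T_eq = 573 − 348.0.

ΔT ≈ 225.0 K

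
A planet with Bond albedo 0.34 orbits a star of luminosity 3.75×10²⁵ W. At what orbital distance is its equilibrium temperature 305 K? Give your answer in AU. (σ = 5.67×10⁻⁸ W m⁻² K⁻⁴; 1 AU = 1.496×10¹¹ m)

From T_eq⁴ = L(1−A)/(16πσd²): d = √[L(1−A)/(16πσT_eq⁴)].
d = √[3.75×10²⁵ × 0.66 / (16π × 5.67×10⁻⁸ × (305)⁴)] = 3.17×10¹⁰ m = 0.212 AU.

d ≈ 0.212 AU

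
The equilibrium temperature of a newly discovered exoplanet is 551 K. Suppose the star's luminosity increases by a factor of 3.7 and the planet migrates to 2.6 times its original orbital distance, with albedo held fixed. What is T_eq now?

T_eq ∝ L^(1/4) · d^(−1/2).
T′ = 551 × 3.7^(1/4) / 2.6^(1/2) = 474 K.

T_eq ≈ 474 K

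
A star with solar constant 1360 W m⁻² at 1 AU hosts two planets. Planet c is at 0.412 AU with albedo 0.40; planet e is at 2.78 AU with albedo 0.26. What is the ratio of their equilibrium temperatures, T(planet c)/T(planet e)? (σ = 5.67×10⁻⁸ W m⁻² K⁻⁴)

T_eq = [S₀(1−A)/(4σd²)]^(1/4), so T ∝ (1−A)^(1/4) / √d.
T₁ = [1360×0.60/(4×5.67×10⁻⁸×0.412²)]^(1/4) = 381.56 K.
T₂ = [1360×0.74/(4×5.67×10⁻⁸×2.78²)]^(1/4) = 154.80 K.

T₁/T₂ ≈ 2.465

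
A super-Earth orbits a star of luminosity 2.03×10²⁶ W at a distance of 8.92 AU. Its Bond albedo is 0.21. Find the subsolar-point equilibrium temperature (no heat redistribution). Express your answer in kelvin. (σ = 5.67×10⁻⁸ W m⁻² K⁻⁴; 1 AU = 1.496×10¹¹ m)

d = 8.92 AU = 1.33×10¹² m.
Flux: S = L/(4πd²) = 2.03×10²⁶/(4π×(1.33×10¹²)²) = 9.07 W m⁻².
At the subsolar point the surface absorbs S(1−A) and emits σT⁴ per unit area — no factor of 4, since only the local patch is in balance.
T = [9.07 × 0.79 / 5.67×10⁻⁸]^(1/4) = (1.26×10⁸)^(1/4) = 106 K.

T_ss ≈ 106 K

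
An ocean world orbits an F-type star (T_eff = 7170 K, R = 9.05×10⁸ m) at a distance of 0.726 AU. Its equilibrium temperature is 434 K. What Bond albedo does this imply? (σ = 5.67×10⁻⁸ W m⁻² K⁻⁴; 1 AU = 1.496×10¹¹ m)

A ≈ 0.23

d = 0.726 AU = 1.09×10¹¹ m.
L = 4πR_⋆²σT_⋆⁴ = 4π(9.05×10⁸)² × 5.67×10⁻⁸ × (7170)⁴ = 1.54×10²⁷ W.
S = L/(4πd²) = 1.04×10⁴ W m⁻².
From T_eq⁴ = S(1−A)/(4σ): 1−A = 4σT_eq⁴/S.
1−A = 4 × 5.67×10⁻⁸ × (434)⁴ / 1.04×10⁴ = 0.773.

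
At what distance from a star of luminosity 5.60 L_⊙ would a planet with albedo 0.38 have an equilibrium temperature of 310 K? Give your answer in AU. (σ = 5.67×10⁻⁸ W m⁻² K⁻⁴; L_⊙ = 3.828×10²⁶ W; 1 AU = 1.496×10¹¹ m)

L = 5.60 × 3.828×10²⁶ = 2.14×10²⁷ W.
From T_eq⁴ = L(1−A)/(16πσd²): d = √[L(1−A)/(16πσT_eq⁴)].
d = √[2.14×10²⁷ × 0.62 / (16π × 5.67×10⁻⁸ × (310)⁴)] = 2.25×10¹¹ m = 1.50 AU.

d ≈ 1.50 AU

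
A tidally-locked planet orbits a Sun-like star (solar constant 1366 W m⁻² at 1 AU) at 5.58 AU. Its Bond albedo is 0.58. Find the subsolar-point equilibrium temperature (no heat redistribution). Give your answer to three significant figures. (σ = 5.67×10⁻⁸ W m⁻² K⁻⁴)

T_ss ≈ 134 K

Flux at 5.58 AU: S = 1366/5.58² = 43.9 W m⁻².
At the subsolar point the surface absorbs S(1−A) and emits σT⁴ per unit area — no factor of 4, since only the local patch is in balance.
T = [43.9 × 0.42 / 5.67×10⁻⁸]^(1/4) = (3.25×10⁸)^(1/4) = 134 K.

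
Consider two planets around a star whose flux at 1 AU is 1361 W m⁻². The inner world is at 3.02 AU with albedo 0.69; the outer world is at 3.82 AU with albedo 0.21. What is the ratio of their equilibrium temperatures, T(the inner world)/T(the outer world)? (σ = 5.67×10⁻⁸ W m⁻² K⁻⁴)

T_eq = [S₀(1−A)/(4σd²)]^(1/4), so T ∝ (1−A)^(1/4) / √d.
T₁ = [1361×0.31/(4×5.67×10⁻⁸×3.02²)]^(1/4) = 119.51 K.
T₂ = [1361×0.79/(4×5.67×10⁻⁸×3.82²)]^(1/4) = 134.25 K.

T₁/T₂ ≈ 0.890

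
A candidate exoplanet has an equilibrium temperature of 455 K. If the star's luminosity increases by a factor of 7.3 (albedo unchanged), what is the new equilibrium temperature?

T_eq ∝ L^(1/4) · d^(−1/2).
T′ = 455 × 7.3^(1/4) = 748 K.

T_eq ≈ 748 K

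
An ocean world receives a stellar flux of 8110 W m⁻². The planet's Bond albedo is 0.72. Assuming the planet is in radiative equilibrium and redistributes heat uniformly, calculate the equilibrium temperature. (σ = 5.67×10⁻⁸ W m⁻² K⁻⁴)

T_eq ≈ 316 K

Energy balance: absorbed = emitted ⇒ πR²·S(1−A) = 4πR²·σT_eq⁴, so T_eq⁴ = S(1−A)/(4σ).
T_eq = [8110 × 0.28 / (4 × 5.67×10⁻⁸)]^(1/4) = (1.00×10¹⁰)^(1/4) = 316 K.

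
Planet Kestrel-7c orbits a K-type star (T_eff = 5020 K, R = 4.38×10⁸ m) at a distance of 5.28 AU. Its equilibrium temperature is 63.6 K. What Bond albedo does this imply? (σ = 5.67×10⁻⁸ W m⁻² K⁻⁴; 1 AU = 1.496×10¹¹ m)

A ≈ 0.66

d = 5.28 AU = 7.90×10¹¹ m.
L = 4πR_⋆²σT_⋆⁴ = 4π(4.38×10⁸)² × 5.67×10⁻⁸ × (5020)⁴ = 8.68×10²⁵ W.
S = L/(4πd²) = 11.1 W m⁻².
From T_eq⁴ = S(1−A)/(4σ): 1−A = 4σT_eq⁴/S.
1−A = 4 × 5.67×10⁻⁸ × (63.6)⁴ / 11.1 = 0.335.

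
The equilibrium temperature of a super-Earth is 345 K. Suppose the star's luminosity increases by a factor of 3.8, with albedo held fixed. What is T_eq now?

T_eq ≈ 482 K

T_eq ∝ L^(1/4) · d^(−1/2).
T′ = 345 × 3.8^(1/4) = 482 K.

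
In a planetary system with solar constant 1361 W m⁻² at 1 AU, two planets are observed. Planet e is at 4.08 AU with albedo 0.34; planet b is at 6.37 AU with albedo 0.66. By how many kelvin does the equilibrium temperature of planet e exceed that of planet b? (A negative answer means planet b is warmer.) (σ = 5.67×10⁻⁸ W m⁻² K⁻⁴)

T_eq = [S₀(1−A)/(4σd²)]^(1/4), so T ∝ (1−A)^(1/4) / √d.
T₁ = [1361×0.66/(4×5.67×10⁻⁸×4.08²)]^(1/4) = 124.20 K.
T₂ = [1361×0.34/(4×5.67×10⁻⁸×6.37²)]^(1/4) = 84.21 K.

ΔT ≈ 40.0 K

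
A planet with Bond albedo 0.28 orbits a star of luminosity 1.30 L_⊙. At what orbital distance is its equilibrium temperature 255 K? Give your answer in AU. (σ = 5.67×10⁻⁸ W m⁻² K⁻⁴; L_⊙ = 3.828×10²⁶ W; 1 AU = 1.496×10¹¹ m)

d ≈ 1.15 AU

L = 1.30 × 3.828×10²⁶ = 4.98×10²⁶ W.
From T_eq⁴ = L(1−A)/(16πσd²): d = √[L(1−A)/(16πσT_eq⁴)].
d = √[4.98×10²⁶ × 0.72 / (16π × 5.67×10⁻⁸ × (255)⁴)] = 1.72×10¹¹ m = 1.15 AU.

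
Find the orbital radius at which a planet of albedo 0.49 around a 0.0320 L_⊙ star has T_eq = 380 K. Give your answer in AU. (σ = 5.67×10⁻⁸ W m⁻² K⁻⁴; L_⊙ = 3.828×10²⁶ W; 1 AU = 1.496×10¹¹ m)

d ≈ 0.0685 AU

L = 0.0320 × 3.828×10²⁶ = 1.22×10²⁵ W.
From T_eq⁴ = L(1−A)/(16πσd²): d = √[L(1−A)/(16πσT_eq⁴)].
d = √[1.22×10²⁵ × 0.51 / (16π × 5.67×10⁻⁸ × (380)⁴)] = 1.03×10¹⁰ m = 0.0685 AU.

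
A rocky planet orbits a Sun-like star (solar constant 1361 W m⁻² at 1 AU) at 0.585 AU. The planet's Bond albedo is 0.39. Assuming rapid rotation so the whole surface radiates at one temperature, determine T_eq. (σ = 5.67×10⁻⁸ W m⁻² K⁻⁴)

Flux at 0.585 AU: S = 1361/0.585² = 3980 W m⁻².
Energy balance: absorbed = emitted ⇒ πR²·S(1−A) = 4πR²·σT_eq⁴, so T_eq⁴ = S(1−A)/(4σ).
T_eq = [3980 × 0.61 / (4 × 5.67×10⁻⁸)]^(1/4) = (1.07×10¹⁰)^(1/4) = 322 K.

T_eq ≈ 322 K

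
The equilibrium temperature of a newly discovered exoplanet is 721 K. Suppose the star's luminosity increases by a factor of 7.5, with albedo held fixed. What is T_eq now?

T_eq ≈ 1190 K

T_eq ∝ L^(1/4) · d^(−1/2).
T′ = 721 × 7.5^(1/4) = 1190 K.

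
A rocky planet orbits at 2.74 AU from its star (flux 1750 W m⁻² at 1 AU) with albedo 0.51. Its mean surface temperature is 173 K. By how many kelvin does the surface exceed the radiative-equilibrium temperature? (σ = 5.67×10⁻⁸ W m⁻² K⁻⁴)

S = 1750/2.74² = 233.1 W m⁻².
T_eq = [S(1−A)/(4σ)]^(1/4) = [233.1×0.49/(4×5.67×10⁻⁸)]^(1/4) = 149.8 K.
ΔT = T_surf − T_eq = 173 − 149.8.

ΔT ≈ 23.2 K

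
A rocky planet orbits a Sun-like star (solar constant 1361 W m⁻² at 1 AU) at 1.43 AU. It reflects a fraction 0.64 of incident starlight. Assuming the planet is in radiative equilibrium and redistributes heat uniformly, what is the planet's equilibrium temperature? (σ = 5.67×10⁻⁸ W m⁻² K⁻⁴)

T_eq ≈ 180 K

Flux at 1.43 AU: S = 1361/1.43² = 666 W m⁻².
Energy balance: absorbed = emitted ⇒ πR²·S(1−A) = 4πR²·σT_eq⁴, so T_eq⁴ = S(1−A)/(4σ).
T_eq = [666 × 0.36 / (4 × 5.67×10⁻⁸)]^(1/4) = (1.06×10⁹)^(1/4) = 180 K.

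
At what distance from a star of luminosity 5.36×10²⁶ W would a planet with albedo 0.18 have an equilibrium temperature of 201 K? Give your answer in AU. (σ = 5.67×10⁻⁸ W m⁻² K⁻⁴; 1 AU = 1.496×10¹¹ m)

From T_eq⁴ = L(1−A)/(16πσd²): d = √[L(1−A)/(16πσT_eq⁴)].
d = √[5.36×10²⁶ × 0.82 / (16π × 5.67×10⁻⁸ × (201)⁴)] = 3.07×10¹¹ m = 2.05 AU.

d ≈ 2.05 AU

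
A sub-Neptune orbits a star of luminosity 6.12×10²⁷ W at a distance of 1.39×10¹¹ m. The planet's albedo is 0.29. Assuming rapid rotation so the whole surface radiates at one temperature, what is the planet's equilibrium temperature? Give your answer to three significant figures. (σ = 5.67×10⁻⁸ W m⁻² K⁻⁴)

T_eq ≈ 530 K

Flux: S = L/(4πd²) = 6.12×10²⁷/(4π×(1.39×10¹¹)²) = 2.52×10⁴ W m⁻².
Energy balance: absorbed = emitted ⇒ πR²·S(1−A) = 4πR²·σT_eq⁴, so T_eq⁴ = S(1−A)/(4σ).
T_eq = [2.52×10⁴ × 0.71 / (4 × 5.67×10⁻⁸)]^(1/4) = (7.89×10¹⁰)^(1/4) = 530 K.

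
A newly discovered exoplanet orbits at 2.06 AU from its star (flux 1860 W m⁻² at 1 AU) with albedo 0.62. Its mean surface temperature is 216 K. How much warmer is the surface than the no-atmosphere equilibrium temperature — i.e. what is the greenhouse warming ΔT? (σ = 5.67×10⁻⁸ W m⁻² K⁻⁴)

S = 1860/2.06² = 438.3 W m⁻².
T_eq = [S(1−A)/(4σ)]^(1/4) = [438.3×0.38/(4×5.67×10⁻⁸)]^(1/4) = 164.6 K.
ΔT = T_surf − T_eq = 216 − 164.6.

ΔT ≈ 51.4 K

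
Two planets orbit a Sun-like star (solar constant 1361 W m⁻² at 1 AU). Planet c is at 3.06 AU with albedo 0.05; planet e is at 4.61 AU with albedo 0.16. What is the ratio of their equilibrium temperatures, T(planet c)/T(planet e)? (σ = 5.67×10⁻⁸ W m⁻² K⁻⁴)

T₁/T₂ ≈ 1.266

T_eq = [S₀(1−A)/(4σd²)]^(1/4), so T ∝ (1−A)^(1/4) / √d.
T₁ = [1361×0.95/(4×5.67×10⁻⁸×3.06²)]^(1/4) = 157.08 K.
T₂ = [1361×0.84/(4×5.67×10⁻⁸×4.61²)]^(1/4) = 124.10 K.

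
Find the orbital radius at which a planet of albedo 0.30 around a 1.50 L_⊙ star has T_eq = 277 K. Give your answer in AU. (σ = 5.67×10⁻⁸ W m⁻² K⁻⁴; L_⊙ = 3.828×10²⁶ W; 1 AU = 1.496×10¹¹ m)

d ≈ 1.03 AU

L = 1.50 × 3.828×10²⁶ = 5.74×10²⁶ W.
From T_eq⁴ = L(1−A)/(16πσd²): d = √[L(1−A)/(16πσT_eq⁴)].
d = √[5.74×10²⁶ × 0.70 / (16π × 5.67×10⁻⁸ × (277)⁴)] = 1.55×10¹¹ m = 1.03 AU.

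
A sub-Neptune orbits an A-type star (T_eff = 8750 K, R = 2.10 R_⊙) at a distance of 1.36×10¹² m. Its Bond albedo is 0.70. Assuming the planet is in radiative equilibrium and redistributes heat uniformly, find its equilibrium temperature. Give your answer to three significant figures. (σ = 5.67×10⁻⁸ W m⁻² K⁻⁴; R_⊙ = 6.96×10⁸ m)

T_eq ≈ 150 K

R_⋆ = 2.10 × 6.96×10⁸ = 1.46×10⁹ m.
L = 4πR_⋆²σT_⋆⁴ = 4π(1.46×10⁹)² × 5.67×10⁻⁸ × (8750)⁴ = 8.92×10²⁷ W.
S = L/(4πd²) = 384 W m⁻².
Energy balance: absorbed = emitted ⇒ πR²·S(1−A) = 4πR²·σT_eq⁴, so T_eq⁴ = S(1−A)/(4σ).
T_eq = [384 × 0.30 / (4 × 5.67×10⁻⁸)]^(1/4) = (5.08×10⁸)^(1/4) = 150 K.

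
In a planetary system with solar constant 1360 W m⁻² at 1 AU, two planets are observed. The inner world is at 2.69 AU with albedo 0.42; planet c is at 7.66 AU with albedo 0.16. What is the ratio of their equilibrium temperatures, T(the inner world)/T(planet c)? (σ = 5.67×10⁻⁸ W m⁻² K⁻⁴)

T₁/T₂ ≈ 1.538

T_eq = [S₀(1−A)/(4σd²)]^(1/4), so T ∝ (1−A)^(1/4) / √d.
T₁ = [1360×0.58/(4×5.67×10⁻⁸×2.69²)]^(1/4) = 148.07 K.
T₂ = [1360×0.84/(4×5.67×10⁻⁸×7.66²)]^(1/4) = 96.26 K.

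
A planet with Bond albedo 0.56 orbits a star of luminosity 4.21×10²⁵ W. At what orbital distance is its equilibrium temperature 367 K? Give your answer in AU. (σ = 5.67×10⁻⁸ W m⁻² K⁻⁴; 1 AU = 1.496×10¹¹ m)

d ≈ 0.127 AU

From T_eq⁴ = L(1−A)/(16πσd²): d = √[L(1−A)/(16πσT_eq⁴)].
d = √[4.21×10²⁵ × 0.44 / (16π × 5.67×10⁻⁸ × (367)⁴)] = 1.89×10¹⁰ m = 0.127 AU.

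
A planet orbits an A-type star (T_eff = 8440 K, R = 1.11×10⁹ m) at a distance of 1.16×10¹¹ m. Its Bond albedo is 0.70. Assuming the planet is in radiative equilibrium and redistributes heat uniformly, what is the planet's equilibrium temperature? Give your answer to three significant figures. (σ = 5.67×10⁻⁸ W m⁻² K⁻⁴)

T_eq ≈ 432 K

L = 4πR_⋆²σT_⋆⁴ = 4π(1.11×10⁹)² × 5.67×10⁻⁸ × (8440)⁴ = 4.45×10²⁷ W.
S = L/(4πd²) = 2.63×10⁴ W m⁻².
Energy balance: absorbed = emitted ⇒ πR²·S(1−A) = 4πR²·σT_eq⁴, so T_eq⁴ = S(1−A)/(4σ).
T_eq = [2.63×10⁴ × 0.30 / (4 × 5.67×10⁻⁸)]^(1/4) = (3.48×10¹⁰)^(1/4) = 432 K.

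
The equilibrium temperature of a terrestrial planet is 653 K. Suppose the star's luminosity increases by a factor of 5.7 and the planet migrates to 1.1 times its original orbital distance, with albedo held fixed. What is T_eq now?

T_eq ≈ 962 K

T_eq ∝ L^(1/4) · d^(−1/2).
T′ = 653 × 5.7^(1/4) / 1.1^(1/2) = 962 K.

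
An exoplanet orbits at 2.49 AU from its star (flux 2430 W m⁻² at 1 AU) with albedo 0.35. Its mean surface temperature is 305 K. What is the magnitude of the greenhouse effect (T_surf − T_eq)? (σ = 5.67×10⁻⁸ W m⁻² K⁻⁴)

S = 2430/2.49² = 391.9 W m⁻².
T_eq = [S(1−A)/(4σ)]^(1/4) = [391.9×0.65/(4×5.67×10⁻⁸)]^(1/4) = 183.1 K.
ΔT = T_surf − T_eq = 305 − 183.1.

ΔT ≈ 121.9 K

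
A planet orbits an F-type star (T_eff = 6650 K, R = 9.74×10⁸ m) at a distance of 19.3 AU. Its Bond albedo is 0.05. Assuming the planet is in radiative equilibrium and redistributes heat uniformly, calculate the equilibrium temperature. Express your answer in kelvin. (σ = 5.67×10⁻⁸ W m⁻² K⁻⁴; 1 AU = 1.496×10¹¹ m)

d = 19.3 AU = 2.89×10¹² m.
L = 4πR_⋆²σT_⋆⁴ = 4π(9.74×10⁸)² × 5.67×10⁻⁸ × (6650)⁴ = 1.32×10²⁷ W.
S = L/(4πd²) = 12.6 W m⁻².
Energy balance: absorbed = emitted ⇒ πR²·S(1−A) = 4πR²·σT_eq⁴, so T_eq⁴ = S(1−A)/(4σ).
T_eq = [12.6 × 0.95 / (4 × 5.67×10⁻⁸)]^(1/4) = (5.29×10⁷)^(1/4) = 85.3 K.

T_eq ≈ 85.3 K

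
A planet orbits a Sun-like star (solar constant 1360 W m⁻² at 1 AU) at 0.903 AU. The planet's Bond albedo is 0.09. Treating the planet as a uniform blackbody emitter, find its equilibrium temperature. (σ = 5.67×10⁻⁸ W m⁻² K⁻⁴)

T_eq ≈ 286 K

Flux at 0.903 AU: S = 1360/0.903² = 1670 W m⁻².
Energy balance: absorbed = emitted ⇒ πR²·S(1−A) = 4πR²·σT_eq⁴, so T_eq⁴ = S(1−A)/(4σ).
T_eq = [1670 × 0.91 / (4 × 5.67×10⁻⁸)]^(1/4) = (6.69×10⁹)^(1/4) = 286 K.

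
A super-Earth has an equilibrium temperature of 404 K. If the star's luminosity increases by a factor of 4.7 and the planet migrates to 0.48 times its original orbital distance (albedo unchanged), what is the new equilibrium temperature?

T_eq ∝ L^(1/4) · d^(−1/2).
T′ = 404 × 4.7^(1/4) / 0.48^(1/2) = 859 K.

T_eq ≈ 859 K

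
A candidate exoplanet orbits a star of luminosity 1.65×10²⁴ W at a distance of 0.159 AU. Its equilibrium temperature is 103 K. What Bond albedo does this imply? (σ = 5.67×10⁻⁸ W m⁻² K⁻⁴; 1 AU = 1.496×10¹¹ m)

A ≈ 0.89

d = 0.159 AU = 2.38×10¹⁰ m.
Flux: S = L/(4πd²) = 1.65×10²⁴/(4π×(2.38×10¹⁰)²) = 232 W m⁻².
From T_eq⁴ = S(1−A)/(4σ): 1−A = 4σT_eq⁴/S.
1−A = 4 × 5.67×10⁻⁸ × (103)⁴ / 232 = 0.110.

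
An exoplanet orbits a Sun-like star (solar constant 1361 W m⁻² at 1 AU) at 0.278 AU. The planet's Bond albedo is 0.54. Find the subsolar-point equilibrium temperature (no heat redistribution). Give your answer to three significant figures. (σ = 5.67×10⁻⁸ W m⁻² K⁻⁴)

Flux at 0.278 AU: S = 1361/0.278² = 1.76×10⁴ W m⁻².
At the subsolar point the surface absorbs S(1−A) and emits σT⁴ per unit area — no factor of 4, since only the local patch is in balance.
T = [1.76×10⁴ × 0.46 / 5.67×10⁻⁸]^(1/4) = (1.43×10¹¹)^(1/4) = 615 K.

T_ss ≈ 615 K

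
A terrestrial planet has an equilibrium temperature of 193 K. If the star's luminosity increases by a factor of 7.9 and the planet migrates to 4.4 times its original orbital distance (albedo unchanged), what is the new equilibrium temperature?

T_eq ≈ 154 K

T_eq ∝ L^(1/4) · d^(−1/2).
T′ = 193 × 7.9^(1/4) / 4.4^(1/2) = 154 K.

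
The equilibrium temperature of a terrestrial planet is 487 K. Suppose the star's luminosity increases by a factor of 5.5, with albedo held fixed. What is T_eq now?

T_eq ∝ L^(1/4) · d^(−1/2).
T′ = 487 × 5.5^(1/4) = 746 K.

T_eq ≈ 746 K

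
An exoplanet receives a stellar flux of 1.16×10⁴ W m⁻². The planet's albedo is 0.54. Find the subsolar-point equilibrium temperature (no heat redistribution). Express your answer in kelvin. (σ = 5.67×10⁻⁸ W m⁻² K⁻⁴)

At the subsolar point the surface absorbs S(1−A) and emits σT⁴ per unit area — no factor of 4, since only the local patch is in balance.
T = [1.16×10⁴ × 0.46 / 5.67×10⁻⁸]^(1/4) = (9.41×10¹⁰)^(1/4) = 554 K.

T_ss ≈ 554 K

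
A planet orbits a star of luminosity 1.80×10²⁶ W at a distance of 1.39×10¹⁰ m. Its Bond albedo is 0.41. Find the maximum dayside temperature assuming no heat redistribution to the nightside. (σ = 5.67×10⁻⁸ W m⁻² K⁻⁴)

T_ss ≈ 937 K

Flux: S = L/(4πd²) = 1.80×10²⁶/(4π×(1.39×10¹⁰)²) = 7.41×10⁴ W m⁻².
With no redistribution each surface element balances locally: S(1−A) = σT⁴.
T = [7.41×10⁴ × 0.59 / 5.67×10⁻⁸]^(1/4) = (7.71×10¹¹)^(1/4) = 937 K.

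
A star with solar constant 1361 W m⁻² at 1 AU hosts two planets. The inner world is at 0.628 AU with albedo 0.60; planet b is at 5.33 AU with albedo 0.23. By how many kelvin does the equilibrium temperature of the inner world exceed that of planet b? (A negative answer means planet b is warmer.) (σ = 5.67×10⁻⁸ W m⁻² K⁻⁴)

ΔT ≈ 166.4 K

T_eq = [S₀(1−A)/(4σd²)]^(1/4), so T ∝ (1−A)^(1/4) / √d.
T₁ = [1361×0.40/(4×5.67×10⁻⁸×0.628²)]^(1/4) = 279.31 K.
T₂ = [1361×0.77/(4×5.67×10⁻⁸×5.33²)]^(1/4) = 112.93 K.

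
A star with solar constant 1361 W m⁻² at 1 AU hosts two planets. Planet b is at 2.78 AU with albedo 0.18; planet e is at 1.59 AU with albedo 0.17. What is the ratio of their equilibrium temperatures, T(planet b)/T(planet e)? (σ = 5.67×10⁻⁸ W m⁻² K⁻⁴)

T_eq = [S₀(1−A)/(4σd²)]^(1/4), so T ∝ (1−A)^(1/4) / √d.
T₁ = [1361×0.82/(4×5.67×10⁻⁸×2.78²)]^(1/4) = 158.85 K.
T₂ = [1361×0.83/(4×5.67×10⁻⁸×1.59²)]^(1/4) = 210.68 K.

T₁/T₂ ≈ 0.754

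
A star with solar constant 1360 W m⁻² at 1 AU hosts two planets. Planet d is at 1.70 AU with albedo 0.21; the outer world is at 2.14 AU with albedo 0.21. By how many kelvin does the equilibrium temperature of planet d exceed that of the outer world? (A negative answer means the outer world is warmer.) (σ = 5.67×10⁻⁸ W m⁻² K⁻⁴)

ΔT ≈ 21.9 K

T_eq = [S₀(1−A)/(4σd²)]^(1/4), so T ∝ (1−A)^(1/4) / √d.
T₁ = [1360×0.79/(4×5.67×10⁻⁸×1.70²)]^(1/4) = 201.21 K.
T₂ = [1360×0.79/(4×5.67×10⁻⁸×2.14²)]^(1/4) = 179.34 K.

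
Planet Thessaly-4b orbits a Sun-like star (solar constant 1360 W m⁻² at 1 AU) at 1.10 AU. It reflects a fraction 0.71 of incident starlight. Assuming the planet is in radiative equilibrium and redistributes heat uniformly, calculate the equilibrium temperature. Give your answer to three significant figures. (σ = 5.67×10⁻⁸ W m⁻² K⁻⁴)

Flux at 1.10 AU: S = 1360/1.10² = 1120 W m⁻².
Energy balance: absorbed = emitted ⇒ πR²·S(1−A) = 4πR²·σT_eq⁴, so T_eq⁴ = S(1−A)/(4σ).
T_eq = [1120 × 0.29 / (4 × 5.67×10⁻⁸)]^(1/4) = (1.44×10⁹)^(1/4) = 195 K.

T_eq ≈ 195 K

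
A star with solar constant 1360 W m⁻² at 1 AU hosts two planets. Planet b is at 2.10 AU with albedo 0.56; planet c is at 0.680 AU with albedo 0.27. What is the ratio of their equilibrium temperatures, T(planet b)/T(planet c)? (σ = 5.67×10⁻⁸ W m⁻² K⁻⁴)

T_eq = [S₀(1−A)/(4σd²)]^(1/4), so T ∝ (1−A)^(1/4) / √d.
T₁ = [1360×0.44/(4×5.67×10⁻⁸×2.10²)]^(1/4) = 156.40 K.
T₂ = [1360×0.73/(4×5.67×10⁻⁸×0.680²)]^(1/4) = 311.93 K.

T₁/T₂ ≈ 0.501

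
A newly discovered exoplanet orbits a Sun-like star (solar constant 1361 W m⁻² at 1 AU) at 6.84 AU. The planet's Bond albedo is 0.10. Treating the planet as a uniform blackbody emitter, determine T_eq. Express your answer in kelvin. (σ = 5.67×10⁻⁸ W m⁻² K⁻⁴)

T_eq ≈ 104 K

Flux at 6.84 AU: S = 1361/6.84² = 29.1 W m⁻².
Energy balance: absorbed = emitted ⇒ πR²·S(1−A) = 4πR²·σT_eq⁴, so T_eq⁴ = S(1−A)/(4σ).
T_eq = [29.1 × 0.90 / (4 × 5.67×10⁻⁸)]^(1/4) = (1.15×10⁸)^(1/4) = 104 K.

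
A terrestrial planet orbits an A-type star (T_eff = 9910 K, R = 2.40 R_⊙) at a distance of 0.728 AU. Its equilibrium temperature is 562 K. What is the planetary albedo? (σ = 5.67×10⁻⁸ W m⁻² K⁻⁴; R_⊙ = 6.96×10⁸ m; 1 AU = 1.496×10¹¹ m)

A ≈ 0.82

R_⋆ = 2.40 × 6.96×10⁸ = 1.67×10⁹ m.
d = 0.728 AU = 1.09×10¹¹ m.
L = 4πR_⋆²σT_⋆⁴ = 4π(1.67×10⁹)² × 5.67×10⁻⁸ × (9910)⁴ = 1.92×10²⁸ W.
S = L/(4πd²) = 1.29×10⁵ W m⁻².
From T_eq⁴ = S(1−A)/(4σ): 1−A = 4σT_eq⁴/S.
1−A = 4 × 5.67×10⁻⁸ × (562)⁴ / 1.29×10⁵ = 0.176.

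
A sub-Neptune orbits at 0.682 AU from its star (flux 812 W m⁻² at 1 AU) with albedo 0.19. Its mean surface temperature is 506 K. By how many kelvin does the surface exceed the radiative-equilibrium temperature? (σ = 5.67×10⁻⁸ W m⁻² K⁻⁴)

ΔT ≈ 225.0 K

S = 812/0.682² = 1746 W m⁻².
T_eq = [S(1−A)/(4σ)]^(1/4) = [1746×0.81/(4×5.67×10⁻⁸)]^(1/4) = 281.0 K.
ΔT = T_surf − T_eq = 506 − 281.0.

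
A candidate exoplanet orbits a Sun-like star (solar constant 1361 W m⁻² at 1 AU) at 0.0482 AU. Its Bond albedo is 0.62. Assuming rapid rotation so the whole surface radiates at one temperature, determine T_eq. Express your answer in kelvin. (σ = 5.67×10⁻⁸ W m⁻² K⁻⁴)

T_eq ≈ 995 K

Flux at 0.0482 AU: S = 1361/0.0482² = 5.86×10⁵ W m⁻².
Energy balance: absorbed = emitted ⇒ πR²·S(1−A) = 4πR²·σT_eq⁴, so T_eq⁴ = S(1−A)/(4σ).
T_eq = [5.86×10⁵ × 0.38 / (4 × 5.67×10⁻⁸)]^(1/4) = (9.82×10¹¹)^(1/4) = 995 K.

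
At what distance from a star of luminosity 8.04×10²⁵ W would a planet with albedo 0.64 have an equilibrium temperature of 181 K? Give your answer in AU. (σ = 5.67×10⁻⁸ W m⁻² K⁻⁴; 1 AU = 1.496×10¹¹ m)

d ≈ 0.650 AU

From T_eq⁴ = L(1−A)/(16πσd²): d = √[L(1−A)/(16πσT_eq⁴)].
d = √[8.04×10²⁵ × 0.36 / (16π × 5.67×10⁻⁸ × (181)⁴)] = 9.73×10¹⁰ m = 0.650 AU.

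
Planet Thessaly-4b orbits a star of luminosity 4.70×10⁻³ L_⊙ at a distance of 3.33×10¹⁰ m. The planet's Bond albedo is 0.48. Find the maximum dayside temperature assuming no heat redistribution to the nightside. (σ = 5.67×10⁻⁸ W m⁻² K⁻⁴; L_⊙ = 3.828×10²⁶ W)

T_ss ≈ 186 K

L = 4.70×10⁻³ × 3.828×10²⁶ = 1.80×10²⁴ W.
Flux: S = L/(4πd²) = 1.80×10²⁴/(4π×(3.33×10¹⁰)²) = 129 W m⁻².
With no redistribution each surface element balances locally: S(1−A) = σT⁴.
T = [129 × 0.52 / 5.67×10⁻⁸]^(1/4) = (1.18×10⁹)^(1/4) = 186 K.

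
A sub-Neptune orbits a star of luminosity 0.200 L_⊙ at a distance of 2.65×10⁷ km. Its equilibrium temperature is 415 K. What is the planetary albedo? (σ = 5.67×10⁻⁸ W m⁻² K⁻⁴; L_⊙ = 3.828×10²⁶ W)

A ≈ 0.22

d = 2.65×10⁷ km = 2.65×10¹⁰ m.
L = 0.200 × 3.828×10²⁶ = 7.66×10²⁵ W.
Flux: S = L/(4πd²) = 7.66×10²⁵/(4π×(2.65×10¹⁰)²) = 8680 W m⁻².
From T_eq⁴ = S(1−A)/(4σ): 1−A = 4σT_eq⁴/S.
1−A = 4 × 5.67×10⁻⁸ × (415)⁴ / 8680 = 0.775.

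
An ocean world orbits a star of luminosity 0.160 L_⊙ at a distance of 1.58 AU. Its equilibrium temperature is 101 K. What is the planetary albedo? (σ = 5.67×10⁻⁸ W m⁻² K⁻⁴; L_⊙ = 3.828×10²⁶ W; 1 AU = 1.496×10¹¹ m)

d = 1.58 AU = 2.36×10¹¹ m.
L = 0.160 × 3.828×10²⁶ = 6.12×10²⁵ W.
Flux: S = L/(4πd²) = 6.12×10²⁵/(4π×(2.36×10¹¹)²) = 87.2 W m⁻².
From T_eq⁴ = S(1−A)/(4σ): 1−A = 4σT_eq⁴/S.
1−A = 4 × 5.67×10⁻⁸ × (101)⁴ / 87.2 = 0.271.

A ≈ 0.73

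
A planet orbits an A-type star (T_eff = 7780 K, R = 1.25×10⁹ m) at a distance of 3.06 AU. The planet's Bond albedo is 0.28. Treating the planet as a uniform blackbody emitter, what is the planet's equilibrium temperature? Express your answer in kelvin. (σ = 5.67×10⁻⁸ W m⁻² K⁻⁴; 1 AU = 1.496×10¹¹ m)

d = 3.06 AU = 4.58×10¹¹ m.
L = 4πR_⋆²σT_⋆⁴ = 4π(1.25×10⁹)² × 5.67×10⁻⁸ × (7780)⁴ = 4.08×10²⁷ W.
S = L/(4πd²) = 1550 W m⁻².
Energy balance: absorbed = emitted ⇒ πR²·S(1−A) = 4πR²·σT_eq⁴, so T_eq⁴ = S(1−A)/(4σ).
T_eq = [1550 × 0.72 / (4 × 5.67×10⁻⁸)]^(1/4) = (4.92×10⁹)^(1/4) = 265 K.

T_eq ≈ 265 K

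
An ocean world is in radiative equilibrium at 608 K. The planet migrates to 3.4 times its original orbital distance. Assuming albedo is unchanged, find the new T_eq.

T_eq ≈ 330 K

T_eq ∝ L^(1/4) · d^(−1/2).
T′ = 608 / 3.4^(1/2) = 330 K.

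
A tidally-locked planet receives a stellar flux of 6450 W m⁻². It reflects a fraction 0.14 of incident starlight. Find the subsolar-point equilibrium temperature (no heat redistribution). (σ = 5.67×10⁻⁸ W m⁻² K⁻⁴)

At the subsolar point the surface absorbs S(1−A) and emits σT⁴ per unit area — no factor of 4, since only the local patch is in balance.
T = [6450 × 0.86 / 5.67×10⁻⁸]^(1/4) = (9.78×10¹⁰)^(1/4) = 559 K.

T_ss ≈ 559 K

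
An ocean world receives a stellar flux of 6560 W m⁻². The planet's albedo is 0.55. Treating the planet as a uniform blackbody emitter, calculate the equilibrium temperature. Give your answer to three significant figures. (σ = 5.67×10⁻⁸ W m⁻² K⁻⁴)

T_eq ≈ 338 K

Energy balance: absorbed = emitted ⇒ πR²·S(1−A) = 4πR²·σT_eq⁴, so T_eq⁴ = S(1−A)/(4σ).
T_eq = [6560 × 0.45 / (4 × 5.67×10⁻⁸)]^(1/4) = (1.30×10¹⁰)^(1/4) = 338 K.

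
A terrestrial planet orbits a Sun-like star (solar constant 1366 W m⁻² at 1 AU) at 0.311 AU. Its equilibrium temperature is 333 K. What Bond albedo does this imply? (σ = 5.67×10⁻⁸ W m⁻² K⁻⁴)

Flux at 0.311 AU: S = 1366/0.311² = 1.41×10⁴ W m⁻².
From T_eq⁴ = S(1−A)/(4σ): 1−A = 4σT_eq⁴/S.
1−A = 4 × 5.67×10⁻⁸ × (333)⁴ / 1.41×10⁴ = 0.197.

A ≈ 0.80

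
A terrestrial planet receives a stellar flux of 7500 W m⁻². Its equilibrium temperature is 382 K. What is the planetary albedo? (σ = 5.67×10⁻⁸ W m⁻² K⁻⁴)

A ≈ 0.36

From T_eq⁴ = S(1−A)/(4σ): 1−A = 4σT_eq⁴/S.
1−A = 4 × 5.67×10⁻⁸ × (382)⁴ / 7500 = 0.644.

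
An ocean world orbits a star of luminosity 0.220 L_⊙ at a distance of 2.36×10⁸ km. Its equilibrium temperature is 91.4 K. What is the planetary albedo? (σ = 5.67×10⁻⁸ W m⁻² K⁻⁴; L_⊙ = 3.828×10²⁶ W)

d = 2.36×10⁸ km = 2.36×10¹¹ m.
L = 0.220 × 3.828×10²⁶ = 8.42×10²⁵ W.
Flux: S = L/(4πd²) = 8.42×10²⁵/(4π×(2.36×10¹¹)²) = 120 W m⁻².
From T_eq⁴ = S(1−A)/(4σ): 1−A = 4σT_eq⁴/S.
1−A = 4 × 5.67×10⁻⁸ × (91.4)⁴ / 120 = 0.132.

A ≈ 0.87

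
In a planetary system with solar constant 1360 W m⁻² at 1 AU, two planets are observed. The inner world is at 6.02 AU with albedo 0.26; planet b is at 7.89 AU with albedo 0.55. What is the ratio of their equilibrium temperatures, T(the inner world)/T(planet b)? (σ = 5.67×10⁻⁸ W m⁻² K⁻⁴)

T_eq = [S₀(1−A)/(4σd²)]^(1/4), so T ∝ (1−A)^(1/4) / √d.
T₁ = [1360×0.74/(4×5.67×10⁻⁸×6.02²)]^(1/4) = 105.19 K.
T₂ = [1360×0.45/(4×5.67×10⁻⁸×7.89²)]^(1/4) = 81.14 K.

T₁/T₂ ≈ 1.296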